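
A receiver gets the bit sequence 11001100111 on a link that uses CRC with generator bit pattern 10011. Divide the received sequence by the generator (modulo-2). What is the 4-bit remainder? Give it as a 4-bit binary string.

Modulo-2 division of 11001100111 by 10011:
  pos 0: 11001 XOR 10011 = 01010
  pos 1: 10101 XOR 10011 = 00110
  pos 3: 11000 XOR 10011 = 01011
  pos 4: 10111 XOR 10011 = 00100
  pos 6: 10011 XOR 10011 = 00000
Remainder = 0000 (zero — the frame passes the CRC check).

0000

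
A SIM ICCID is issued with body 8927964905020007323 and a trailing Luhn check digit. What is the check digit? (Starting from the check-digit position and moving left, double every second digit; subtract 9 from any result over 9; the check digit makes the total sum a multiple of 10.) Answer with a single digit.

3

Partial digits right→left: 3 2 3 7 0 0 0 2 0 5 0 9 4 6 9 7 2 9 8
Double every second digit counting from the check-digit position (so the 1st, 3rd, 5th, ... of the partial from the right).
  doubled (with −9 where >9): 6 6 0 0 0 0 8 9 4 7 → sum 40
  kept as-is: 2 7 0 2 5 9 6 7 9 → sum 47
Total = 40 + 47 = 87.
Check digit = (10 − (87 mod 10)) mod 10 = 3.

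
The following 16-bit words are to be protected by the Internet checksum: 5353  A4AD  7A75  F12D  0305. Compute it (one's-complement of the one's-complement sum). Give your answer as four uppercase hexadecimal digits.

One's-complement addition (fold any carry out of bit 15 back into bit 0):
  0x5353 + 0xA4AD = 0x0F800
  0xF800 + 0x7A75 = 0x17275 → wrap carry → 0x7276
  0x7276 + 0xF12D = 0x163A3 → wrap carry → 0x63A4
  0x63A4 + 0x0305 = 0x066A9
One's-complement sum = 0x66A9.
Checksum = ~0x66A9 & 0xFFFF = 0x9956.

9956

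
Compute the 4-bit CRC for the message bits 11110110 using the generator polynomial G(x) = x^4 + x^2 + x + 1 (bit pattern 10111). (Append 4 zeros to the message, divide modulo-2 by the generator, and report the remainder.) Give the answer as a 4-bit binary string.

1100

Append 4 zeros: 111101100000. Divide by 10111 (XOR where the leading bit is 1):
  pos 0: 11110 XOR 10111 = 01001
  pos 1: 10011 XOR 10111 = 00100
  pos 3: 10010 XOR 10111 = 00101
  pos 5: 10100 XOR 10111 = 00011
Remainder (last 4 bits) = 1100. This is the CRC / FCS.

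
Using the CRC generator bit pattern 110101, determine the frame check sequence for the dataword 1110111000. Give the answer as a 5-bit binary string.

Append 5 zeros: 111011100000000. Divide by 110101 (XOR where the leading bit is 1):
  pos 0: 111011 XOR 110101 = 001110
  pos 2: 111010 XOR 110101 = 001111
  pos 4: 111100 XOR 110101 = 001001
  pos 6: 100100 XOR 110101 = 010001
  pos 7: 100010 XOR 110101 = 010111
  pos 8: 101110 XOR 110101 = 011011
  pos 9: 110110 XOR 110101 = 000011
Remainder (last 5 bits) = 00011. This is the CRC / FCS.

00011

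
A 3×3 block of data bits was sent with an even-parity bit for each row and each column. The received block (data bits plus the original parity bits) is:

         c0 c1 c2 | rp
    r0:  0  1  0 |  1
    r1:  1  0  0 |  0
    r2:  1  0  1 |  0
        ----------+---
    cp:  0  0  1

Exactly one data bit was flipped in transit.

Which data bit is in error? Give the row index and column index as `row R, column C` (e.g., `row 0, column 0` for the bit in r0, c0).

row 1, column 1

Recompute each row's even parity and compare to rp:
  r0: data parity 1, sent rp 1 → ok
  r1: data parity 1, sent rp 0 → mismatch
  r2: data parity 0, sent rp 0 → ok
Recompute each column's even parity and compare to cp:
  c0: data parity 0, sent cp 0 → ok
  c1: data parity 1, sent cp 0 → mismatch
  c2: data parity 1, sent cp 1 → ok
Exactly one row (r1) and one column (c1) fail → the flipped bit is at their intersection.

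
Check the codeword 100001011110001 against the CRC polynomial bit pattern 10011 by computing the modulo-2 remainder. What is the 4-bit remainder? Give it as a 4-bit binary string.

0000

Modulo-2 division of 100001011110001 by 10011:
  pos 0: 10000 XOR 10011 = 00011
  pos 3: 11101 XOR 10011 = 01110
  pos 4: 11101 XOR 10011 = 01110
  pos 5: 11101 XOR 10011 = 01110
  pos 6: 11101 XOR 10011 = 01110
  pos 7: 11100 XOR 10011 = 01111
  pos 8: 11110 XOR 10011 = 01101
  pos 9: 11010 XOR 10011 = 01001
  pos 10: 10011 XOR 10011 = 00000
Remainder = 0000 (zero — the frame passes the CRC check).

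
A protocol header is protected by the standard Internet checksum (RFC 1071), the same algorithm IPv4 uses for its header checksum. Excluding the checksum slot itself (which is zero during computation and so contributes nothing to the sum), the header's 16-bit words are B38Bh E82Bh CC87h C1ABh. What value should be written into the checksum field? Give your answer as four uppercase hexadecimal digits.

D614

One's-complement addition (fold any carry out of bit 15 back into bit 0):
  0xB38B + 0xE82B = 0x19BB6 → wrap carry → 0x9BB7
  0x9BB7 + 0xCC87 = 0x1683E → wrap carry → 0x683F
  0x683F + 0xC1AB = 0x129EA → wrap carry → 0x29EB
One's-complement sum = 0x29EB.
Checksum = ~0x29EB & 0xFFFF = 0xD614.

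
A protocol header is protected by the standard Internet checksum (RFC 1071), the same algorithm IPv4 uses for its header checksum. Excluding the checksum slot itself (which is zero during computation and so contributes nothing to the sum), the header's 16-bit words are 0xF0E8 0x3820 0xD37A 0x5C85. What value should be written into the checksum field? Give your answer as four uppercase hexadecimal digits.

One's-complement addition (fold any carry out of bit 15 back into bit 0):
  0xF0E8 + 0x3820 = 0x12908 → wrap carry → 0x2909
  0x2909 + 0xD37A = 0x0FC83
  0xFC83 + 0x5C85 = 0x15908 → wrap carry → 0x5909
One's-complement sum = 0x5909.
Checksum = ~0x5909 & 0xFFFF = 0xA6F6.

A6F6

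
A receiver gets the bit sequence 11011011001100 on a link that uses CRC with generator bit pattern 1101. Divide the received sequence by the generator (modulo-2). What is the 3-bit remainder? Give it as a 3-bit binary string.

Modulo-2 division of 11011011001100 by 1101:
  pos 0: 1101 XOR 1101 = 0000
  pos 4: 1011 XOR 1101 = 0110
  pos 5: 1100 XOR 1101 = 0001
  pos 8: 1011 XOR 1101 = 0110
  pos 9: 1100 XOR 1101 = 0001
Remainder = 010 (nonzero — an error is detected).

010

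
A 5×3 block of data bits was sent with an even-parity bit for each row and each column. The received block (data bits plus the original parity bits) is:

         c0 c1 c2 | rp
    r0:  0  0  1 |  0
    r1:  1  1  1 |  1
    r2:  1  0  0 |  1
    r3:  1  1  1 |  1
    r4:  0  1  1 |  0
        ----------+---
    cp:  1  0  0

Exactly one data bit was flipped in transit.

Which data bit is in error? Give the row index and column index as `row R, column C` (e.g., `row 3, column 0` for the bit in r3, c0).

Recompute each row's even parity and compare to rp:
  r0: data parity 1, sent rp 0 → mismatch
  r1: data parity 1, sent rp 1 → ok
  r2: data parity 1, sent rp 1 → ok
  r3: data parity 1, sent rp 1 → ok
  r4: data parity 0, sent rp 0 → ok
Recompute each column's even parity and compare to cp:
  c0: data parity 1, sent cp 1 → ok
  c1: data parity 1, sent cp 0 → mismatch
  c2: data parity 0, sent cp 0 → ok
Exactly one row (r0) and one column (c1) fail → the flipped bit is at their intersection.

row 0, column 1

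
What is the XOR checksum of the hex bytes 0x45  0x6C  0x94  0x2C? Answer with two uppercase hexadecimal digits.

XOR the bytes together:
  start with 0x45
  0x45 ⊕ 0x6C = 0x29
  0x29 ⊕ 0x94 = 0xBD
  0xBD ⊕ 0x2C = 0x91

91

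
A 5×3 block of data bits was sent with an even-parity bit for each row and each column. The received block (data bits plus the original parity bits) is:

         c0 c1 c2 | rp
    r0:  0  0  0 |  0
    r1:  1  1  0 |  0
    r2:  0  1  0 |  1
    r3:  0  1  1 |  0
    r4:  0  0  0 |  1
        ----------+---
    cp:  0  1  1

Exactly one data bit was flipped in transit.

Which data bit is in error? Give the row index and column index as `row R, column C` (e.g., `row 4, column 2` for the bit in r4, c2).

Recompute each row's even parity and compare to rp:
  r0: data parity 0, sent rp 0 → ok
  r1: data parity 0, sent rp 0 → ok
  r2: data parity 1, sent rp 1 → ok
  r3: data parity 0, sent rp 0 → ok
  r4: data parity 0, sent rp 1 → mismatch
Recompute each column's even parity and compare to cp:
  c0: data parity 1, sent cp 0 → mismatch
  c1: data parity 1, sent cp 1 → ok
  c2: data parity 1, sent cp 1 → ok
Exactly one row (r4) and one column (c0) fail → the flipped bit is at their intersection.

row 4, column 0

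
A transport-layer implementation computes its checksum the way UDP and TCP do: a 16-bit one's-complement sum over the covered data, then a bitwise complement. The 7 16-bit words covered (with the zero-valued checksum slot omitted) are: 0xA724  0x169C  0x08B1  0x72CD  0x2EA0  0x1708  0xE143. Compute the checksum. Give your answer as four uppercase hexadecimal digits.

9FD4

One's-complement addition (fold any carry out of bit 15 back into bit 0):
  0xA724 + 0x169C = 0x0BDC0
  0xBDC0 + 0x08B1 = 0x0C671
  0xC671 + 0x72CD = 0x1393E → wrap carry → 0x393F
  0x393F + 0x2EA0 = 0x067DF
  0x67DF + 0x1708 = 0x07EE7
  0x7EE7 + 0xE143 = 0x1602A → wrap carry → 0x602B
One's-complement sum = 0x602B.
Checksum = ~0x602B & 0xFFFF = 0x9FD4.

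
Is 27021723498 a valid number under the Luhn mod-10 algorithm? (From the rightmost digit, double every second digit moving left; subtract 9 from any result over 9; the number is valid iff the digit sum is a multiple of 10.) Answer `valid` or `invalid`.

From the right, keep odd positions and double even positions (subtract 9 from any doubled value over 9):
  doubled (positions 2,4,...): 9 6 5 4 5 → sum 29
  kept (positions 1,3,...): 8 4 2 1 0 2 → sum 17
Total = 46.
46 mod 10 = 6, so the number is invalid.

invalid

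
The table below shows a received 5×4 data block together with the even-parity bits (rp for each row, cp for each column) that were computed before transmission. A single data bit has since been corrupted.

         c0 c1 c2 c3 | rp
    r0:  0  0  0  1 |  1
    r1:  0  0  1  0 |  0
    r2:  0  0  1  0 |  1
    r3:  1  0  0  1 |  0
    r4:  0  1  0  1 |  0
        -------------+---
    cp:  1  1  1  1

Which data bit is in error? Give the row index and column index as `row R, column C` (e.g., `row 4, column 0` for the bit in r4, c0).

Recompute each row's even parity and compare to rp:
  r0: data parity 1, sent rp 1 → ok
  r1: data parity 1, sent rp 0 → mismatch
  r2: data parity 1, sent rp 1 → ok
  r3: data parity 0, sent rp 0 → ok
  r4: data parity 0, sent rp 0 → ok
Recompute each column's even parity and compare to cp:
  c0: data parity 1, sent cp 1 → ok
  c1: data parity 1, sent cp 1 → ok
  c2: data parity 0, sent cp 1 → mismatch
  c3: data parity 1, sent cp 1 → ok
Exactly one row (r1) and one column (c2) fail → the flipped bit is at their intersection.

row 1, column 2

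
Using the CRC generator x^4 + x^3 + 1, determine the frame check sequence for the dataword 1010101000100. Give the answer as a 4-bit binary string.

1000

Append 4 zeros: 10101010001000000. Divide by 11001 (XOR where the leading bit is 1):
  pos 0: 10101 XOR 11001 = 01100
  pos 1: 11000 XOR 11001 = 00001
  pos 5: 11000 XOR 11001 = 00001
  pos 9: 11000 XOR 11001 = 00001
Remainder (last 4 bits) = 1000. This is the CRC / FCS.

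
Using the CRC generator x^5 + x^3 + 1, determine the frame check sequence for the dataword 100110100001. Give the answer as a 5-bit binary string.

Append 5 zeros: 10011010000100000. Divide by 101001 (XOR where the leading bit is 1):
  pos 0: 100110 XOR 101001 = 001111
  pos 2: 111110 XOR 101001 = 010111
  pos 3: 101110 XOR 101001 = 000111
  pos 6: 111001 XOR 101001 = 010000
  pos 7: 100000 XOR 101001 = 001001
  pos 9: 100100 XOR 101001 = 001101
  pos 11: 110100 XOR 101001 = 011101
Remainder (last 5 bits) = 11101. This is the CRC / FCS.

11101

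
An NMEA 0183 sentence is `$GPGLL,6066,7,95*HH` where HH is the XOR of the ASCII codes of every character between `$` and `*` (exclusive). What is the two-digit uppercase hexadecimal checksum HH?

XOR the ASCII codes of the payload characters:
  'G' = 0x47 → acc = 0x47
  'P' = 0x50 → acc = 0x17
  'G' = 0x47 → acc = 0x50
  'L' = 0x4C → acc = 0x1C
  'L' = 0x4C → acc = 0x50
  ',' = 0x2C → acc = 0x7C
  '6' = 0x36 → acc = 0x4A
  '0' = 0x30 → acc = 0x7A
  '6' = 0x36 → acc = 0x4C
  '6' = 0x36 → acc = 0x7A
  ',' = 0x2C → acc = 0x56
  '7' = 0x37 → acc = 0x61
  ',' = 0x2C → acc = 0x4D
  '9' = 0x39 → acc = 0x74
  '5' = 0x35 → acc = 0x41
Checksum = 0x41.

41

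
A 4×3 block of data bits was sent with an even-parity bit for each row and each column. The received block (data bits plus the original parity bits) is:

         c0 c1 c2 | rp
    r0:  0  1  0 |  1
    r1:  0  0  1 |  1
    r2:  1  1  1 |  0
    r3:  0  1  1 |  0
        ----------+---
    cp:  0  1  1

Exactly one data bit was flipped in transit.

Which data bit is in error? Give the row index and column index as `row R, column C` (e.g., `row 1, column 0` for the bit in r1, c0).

row 2, column 0

Recompute each row's even parity and compare to rp:
  r0: data parity 1, sent rp 1 → ok
  r1: data parity 1, sent rp 1 → ok
  r2: data parity 1, sent rp 0 → mismatch
  r3: data parity 0, sent rp 0 → ok
Recompute each column's even parity and compare to cp:
  c0: data parity 1, sent cp 0 → mismatch
  c1: data parity 1, sent cp 1 → ok
  c2: data parity 1, sent cp 1 → ok
Exactly one row (r2) and one column (c0) fail → the flipped bit is at their intersection.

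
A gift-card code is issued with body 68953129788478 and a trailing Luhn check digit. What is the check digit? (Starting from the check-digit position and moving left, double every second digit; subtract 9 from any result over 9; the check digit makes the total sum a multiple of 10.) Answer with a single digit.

7

Partial digits right→left: 8 7 4 8 8 7 9 2 1 3 5 9 8 6
Double every second digit counting from the check-digit position (so the 1st, 3rd, 5th, ... of the partial from the right).
  doubled (with −9 where >9): 7 8 7 9 2 1 7 → sum 41
  kept as-is: 7 8 7 2 3 9 6 → sum 42
Total = 41 + 42 = 83.
Check digit = (10 − (83 mod 10)) mod 10 = 7.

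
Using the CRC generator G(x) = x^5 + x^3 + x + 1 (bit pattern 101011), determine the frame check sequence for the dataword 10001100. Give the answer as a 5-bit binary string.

10011

Append 5 zeros: 1000110000000. Divide by 101011 (XOR where the leading bit is 1):
  pos 0: 100011 XOR 101011 = 001000
  pos 2: 100000 XOR 101011 = 001011
  pos 4: 101100 XOR 101011 = 000111
  pos 7: 111000 XOR 101011 = 010011
Remainder (last 5 bits) = 10011. This is the CRC / FCS.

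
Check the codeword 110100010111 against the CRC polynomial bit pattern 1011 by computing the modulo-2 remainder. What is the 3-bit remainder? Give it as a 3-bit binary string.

110

Modulo-2 division of 110100010111 by 1011:
  pos 0: 1101 XOR 1011 = 0110
  pos 1: 1100 XOR 1011 = 0111
  pos 2: 1110 XOR 1011 = 0101
  pos 3: 1010 XOR 1011 = 0001
  pos 6: 1101 XOR 1011 = 0110
  pos 7: 1101 XOR 1011 = 0110
  pos 8: 1101 XOR 1011 = 0110
Remainder = 110 (nonzero — an error is detected).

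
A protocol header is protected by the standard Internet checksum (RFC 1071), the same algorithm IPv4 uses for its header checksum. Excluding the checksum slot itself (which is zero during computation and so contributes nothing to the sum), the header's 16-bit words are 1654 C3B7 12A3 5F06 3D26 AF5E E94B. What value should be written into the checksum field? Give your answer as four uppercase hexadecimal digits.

DE79

One's-complement addition (fold any carry out of bit 15 back into bit 0):
  0x1654 + 0xC3B7 = 0x0DA0B
  0xDA0B + 0x12A3 = 0x0ECAE
  0xECAE + 0x5F06 = 0x14BB4 → wrap carry → 0x4BB5
  0x4BB5 + 0x3D26 = 0x088DB
  0x88DB + 0xAF5E = 0x13839 → wrap carry → 0x383A
  0x383A + 0xE94B = 0x12185 → wrap carry → 0x2186
One's-complement sum = 0x2186.
Checksum = ~0x2186 & 0xFFFF = 0xDE79.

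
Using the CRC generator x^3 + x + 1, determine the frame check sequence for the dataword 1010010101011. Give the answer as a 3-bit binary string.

110

Append 3 zeros: 1010010101011000. Divide by 1011 (XOR where the leading bit is 1):
  pos 0: 1010 XOR 1011 = 0001
  pos 3: 1010 XOR 1011 = 0001
  pos 6: 1101 XOR 1011 = 0110
  pos 7: 1100 XOR 1011 = 0111
  pos 8: 1111 XOR 1011 = 0100
  pos 9: 1001 XOR 1011 = 0010
  pos 11: 1000 XOR 1011 = 0011
Remainder (last 3 bits) = 110. This is the CRC / FCS.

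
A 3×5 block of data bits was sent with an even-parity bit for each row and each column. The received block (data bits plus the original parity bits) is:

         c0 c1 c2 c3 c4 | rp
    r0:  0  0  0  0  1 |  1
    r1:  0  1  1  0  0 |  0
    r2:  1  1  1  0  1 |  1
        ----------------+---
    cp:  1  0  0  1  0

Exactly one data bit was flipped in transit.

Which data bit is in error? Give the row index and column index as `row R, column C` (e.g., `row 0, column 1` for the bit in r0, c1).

Recompute each row's even parity and compare to rp:
  r0: data parity 1, sent rp 1 → ok
  r1: data parity 0, sent rp 0 → ok
  r2: data parity 0, sent rp 1 → mismatch
Recompute each column's even parity and compare to cp:
  c0: data parity 1, sent cp 1 → ok
  c1: data parity 0, sent cp 0 → ok
  c2: data parity 0, sent cp 0 → ok
  c3: data parity 0, sent cp 1 → mismatch
  c4: data parity 0, sent cp 0 → ok
Exactly one row (r2) and one column (c3) fail → the flipped bit is at their intersection.

row 2, column 3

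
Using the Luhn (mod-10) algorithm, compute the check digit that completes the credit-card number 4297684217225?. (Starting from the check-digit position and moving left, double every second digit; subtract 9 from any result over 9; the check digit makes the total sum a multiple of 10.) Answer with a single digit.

7

Partial digits right→left: 5 2 2 7 1 2 4 8 6 7 9 2 4
Double every second digit counting from the check-digit position (so the 1st, 3rd, 5th, ... of the partial from the right).
  doubled (with −9 where >9): 1 4 2 8 3 9 8 → sum 35
  kept as-is: 2 7 2 8 7 2 → sum 28
Total = 35 + 28 = 63.
Check digit = (10 − (63 mod 10)) mod 10 = 7.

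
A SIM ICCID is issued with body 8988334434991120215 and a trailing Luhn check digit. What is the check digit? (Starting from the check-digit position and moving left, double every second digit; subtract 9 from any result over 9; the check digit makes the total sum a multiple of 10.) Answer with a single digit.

Partial digits right→left: 5 1 2 0 2 1 1 9 9 4 3 4 4 3 3 8 8 9 8
Double every second digit counting from the check-digit position (so the 1st, 3rd, 5th, ... of the partial from the right).
  doubled (with −9 where >9): 1 4 4 2 9 6 8 6 7 7 → sum 54
  kept as-is: 1 0 1 9 4 4 3 8 9 → sum 39
Total = 54 + 39 = 93.
Check digit = (10 − (93 mod 10)) mod 10 = 7.

7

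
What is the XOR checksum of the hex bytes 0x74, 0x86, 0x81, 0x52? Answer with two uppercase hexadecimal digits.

XOR the bytes together:
  start with 0x74
  0x74 ⊕ 0x86 = 0xF2
  0xF2 ⊕ 0x81 = 0x73
  0x73 ⊕ 0x52 = 0x21

21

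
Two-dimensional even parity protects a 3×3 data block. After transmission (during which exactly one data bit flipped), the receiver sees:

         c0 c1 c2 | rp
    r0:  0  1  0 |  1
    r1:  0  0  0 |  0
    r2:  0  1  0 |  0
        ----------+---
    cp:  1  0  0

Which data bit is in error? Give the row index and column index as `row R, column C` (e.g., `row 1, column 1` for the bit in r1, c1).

row 2, column 0

Recompute each row's even parity and compare to rp:
  r0: data parity 1, sent rp 1 → ok
  r1: data parity 0, sent rp 0 → ok
  r2: data parity 1, sent rp 0 → mismatch
Recompute each column's even parity and compare to cp:
  c0: data parity 0, sent cp 1 → mismatch
  c1: data parity 0, sent cp 0 → ok
  c2: data parity 0, sent cp 0 → ok
Exactly one row (r2) and one column (c0) fail → the flipped bit is at their intersection.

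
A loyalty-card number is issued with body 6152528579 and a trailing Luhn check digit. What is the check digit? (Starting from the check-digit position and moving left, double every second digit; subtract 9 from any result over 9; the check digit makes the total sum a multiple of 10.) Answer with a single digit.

9

Partial digits right→left: 9 7 5 8 2 5 2 5 1 6
Double every second digit counting from the check-digit position (so the 1st, 3rd, 5th, ... of the partial from the right).
  doubled (with −9 where >9): 9 1 4 4 2 → sum 20
  kept as-is: 7 8 5 5 6 → sum 31
Total = 20 + 31 = 51.
Check digit = (10 − (51 mod 10)) mod 10 = 9.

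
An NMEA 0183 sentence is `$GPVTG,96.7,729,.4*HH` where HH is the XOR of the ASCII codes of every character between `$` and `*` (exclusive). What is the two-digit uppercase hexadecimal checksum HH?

4E

XOR the ASCII codes of the payload characters:
  'G' = 0x47 → acc = 0x47
  'P' = 0x50 → acc = 0x17
  'V' = 0x56 → acc = 0x41
  'T' = 0x54 → acc = 0x15
  'G' = 0x47 → acc = 0x52
  ',' = 0x2C → acc = 0x7E
  '9' = 0x39 → acc = 0x47
  '6' = 0x36 → acc = 0x71
  '.' = 0x2E → acc = 0x5F
  '7' = 0x37 → acc = 0x68
  ',' = 0x2C → acc = 0x44
  '7' = 0x37 → acc = 0x73
  '2' = 0x32 → acc = 0x41
  '9' = 0x39 → acc = 0x78
  ',' = 0x2C → acc = 0x54
  '.' = 0x2E → acc = 0x7A
  '4' = 0x34 → acc = 0x4E
Checksum = 0x4E.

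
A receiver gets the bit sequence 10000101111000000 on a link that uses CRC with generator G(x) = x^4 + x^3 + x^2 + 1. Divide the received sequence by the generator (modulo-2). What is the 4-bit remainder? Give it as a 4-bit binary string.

0000

Modulo-2 division of 10000101111000000 by 11101:
  pos 0: 10000 XOR 11101 = 01101
  pos 1: 11011 XOR 11101 = 00110
  pos 3: 11001 XOR 11101 = 00100
  pos 5: 10011 XOR 11101 = 01110
  pos 6: 11101 XOR 11101 = 00000
Remainder = 0000 (zero — the frame passes the CRC check).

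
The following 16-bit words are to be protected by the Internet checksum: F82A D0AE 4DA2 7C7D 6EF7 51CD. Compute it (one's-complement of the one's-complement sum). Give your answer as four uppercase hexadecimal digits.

One's-complement addition (fold any carry out of bit 15 back into bit 0):
  0xF82A + 0xD0AE = 0x1C8D8 → wrap carry → 0xC8D9
  0xC8D9 + 0x4DA2 = 0x1167B → wrap carry → 0x167C
  0x167C + 0x7C7D = 0x092F9
  0x92F9 + 0x6EF7 = 0x101F0 → wrap carry → 0x01F1
  0x01F1 + 0x51CD = 0x053BE
One's-complement sum = 0x53BE.
Checksum = ~0x53BE & 0xFFFF = 0xAC41.

AC41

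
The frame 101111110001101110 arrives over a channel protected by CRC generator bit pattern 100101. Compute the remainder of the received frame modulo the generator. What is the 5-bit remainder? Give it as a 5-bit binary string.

10100

Modulo-2 division of 101111110001101110 by 100101:
  pos 0: 101111 XOR 100101 = 001010
  pos 2: 101011 XOR 100101 = 001110
  pos 4: 111000 XOR 100101 = 011101
  pos 5: 111010 XOR 100101 = 011111
  pos 6: 111111 XOR 100101 = 011010
  pos 7: 110101 XOR 100101 = 010000
  pos 8: 100000 XOR 100101 = 000101
  pos 11: 101111 XOR 100101 = 001010
Remainder = 10100 (nonzero — an error is detected).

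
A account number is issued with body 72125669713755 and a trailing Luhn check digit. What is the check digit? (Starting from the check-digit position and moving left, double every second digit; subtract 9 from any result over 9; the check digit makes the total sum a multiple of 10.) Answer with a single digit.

8

Partial digits right→left: 5 5 7 3 1 7 9 6 6 5 2 1 2 7
Double every second digit counting from the check-digit position (so the 1st, 3rd, 5th, ... of the partial from the right).
  doubled (with −9 where >9): 1 5 2 9 3 4 4 → sum 28
  kept as-is: 5 3 7 6 5 1 7 → sum 34
Total = 28 + 34 = 62.
Check digit = (10 − (62 mod 10)) mod 10 = 8.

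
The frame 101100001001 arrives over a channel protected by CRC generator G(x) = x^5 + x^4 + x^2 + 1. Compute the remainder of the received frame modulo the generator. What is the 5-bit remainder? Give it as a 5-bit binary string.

01000

Modulo-2 division of 101100001001 by 110101:
  pos 0: 101100 XOR 110101 = 011001
  pos 1: 110010 XOR 110101 = 000111
  pos 4: 111010 XOR 110101 = 001111
  pos 6: 111101 XOR 110101 = 001000
Remainder = 01000 (nonzero — an error is detected).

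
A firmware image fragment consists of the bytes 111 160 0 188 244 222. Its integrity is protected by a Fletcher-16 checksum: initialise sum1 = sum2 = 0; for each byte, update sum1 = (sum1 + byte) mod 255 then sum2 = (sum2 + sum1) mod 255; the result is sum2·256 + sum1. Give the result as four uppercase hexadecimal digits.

Running sums (mod 255):
  after byte 0 (111): sum1=111, sum2=111
  after byte 1 (160): sum1=16, sum2=127
  after byte 2 (0): sum1=16, sum2=143
  after byte 3 (188): sum1=204, sum2=92
  after byte 4 (244): sum1=193, sum2=30
  after byte 5 (222): sum1=160, sum2=190
Checksum = sum2·256 + sum1 = 190·256 + 160 = 48800 = 0xBEA0.

BEA0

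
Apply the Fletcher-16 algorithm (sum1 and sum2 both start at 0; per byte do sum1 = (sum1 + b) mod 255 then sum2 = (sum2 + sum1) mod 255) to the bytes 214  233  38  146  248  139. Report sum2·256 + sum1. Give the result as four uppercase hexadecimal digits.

68FD

Running sums (mod 255):
  after byte 0 (214): sum1=214, sum2=214
  after byte 1 (233): sum1=192, sum2=151
  after byte 2 (38): sum1=230, sum2=126
  after byte 3 (146): sum1=121, sum2=247
  after byte 4 (248): sum1=114, sum2=106
  after byte 5 (139): sum1=253, sum2=104
Checksum = sum2·256 + sum1 = 104·256 + 253 = 26877 = 0x68FD.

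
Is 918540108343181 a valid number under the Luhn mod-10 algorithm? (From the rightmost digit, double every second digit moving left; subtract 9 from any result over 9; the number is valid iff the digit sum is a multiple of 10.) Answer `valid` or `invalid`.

invalid

From the right, keep odd positions and double even positions (subtract 9 from any doubled value over 9):
  doubled (positions 2,4,...): 7 6 6 0 0 1 2 → sum 22
  kept (positions 1,3,...): 1 1 4 8 1 4 8 9 → sum 36
Total = 58.
58 mod 10 = 8, so the number is invalid.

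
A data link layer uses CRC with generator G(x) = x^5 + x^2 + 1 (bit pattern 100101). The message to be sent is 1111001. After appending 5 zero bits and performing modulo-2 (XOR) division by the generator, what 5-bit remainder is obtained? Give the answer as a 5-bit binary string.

Append 5 zeros: 111100100000. Divide by 100101 (XOR where the leading bit is 1):
  pos 0: 111100 XOR 100101 = 011001
  pos 1: 110011 XOR 100101 = 010110
  pos 2: 101100 XOR 100101 = 001001
  pos 4: 100100 XOR 100101 = 000001
Remainder (last 5 bits) = 00100. This is the CRC / FCS.

00100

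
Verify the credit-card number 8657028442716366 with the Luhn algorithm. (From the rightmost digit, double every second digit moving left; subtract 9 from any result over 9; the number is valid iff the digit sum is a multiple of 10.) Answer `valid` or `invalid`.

From the right, keep odd positions and double even positions (subtract 9 from any doubled value over 9):
  doubled (positions 2,4,...): 3 3 5 8 7 0 1 7 → sum 34
  kept (positions 1,3,...): 6 3 1 2 4 2 7 6 → sum 31
Total = 65.
65 mod 10 = 5, so the number is invalid.

invalid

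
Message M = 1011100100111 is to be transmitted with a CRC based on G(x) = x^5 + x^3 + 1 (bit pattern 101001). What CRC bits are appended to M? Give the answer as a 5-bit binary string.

01101

Append 5 zeros: 101110010011100000. Divide by 101001 (XOR where the leading bit is 1):
  pos 0: 101110 XOR 101001 = 000111
  pos 3: 111010 XOR 101001 = 010011
  pos 4: 100110 XOR 101001 = 001111
  pos 6: 111111 XOR 101001 = 010110
  pos 7: 101101 XOR 101001 = 000100
  pos 10: 100000 XOR 101001 = 001001
  pos 12: 100100 XOR 101001 = 001101
Remainder (last 5 bits) = 01101. This is the CRC / FCS.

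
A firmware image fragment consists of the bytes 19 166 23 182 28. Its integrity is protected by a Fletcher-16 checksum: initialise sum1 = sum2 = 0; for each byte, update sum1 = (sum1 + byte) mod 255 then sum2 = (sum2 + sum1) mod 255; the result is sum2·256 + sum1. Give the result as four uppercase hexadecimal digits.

Running sums (mod 255):
  after byte 0 (19): sum1=19, sum2=19
  after byte 1 (166): sum1=185, sum2=204
  after byte 2 (23): sum1=208, sum2=157
  after byte 3 (182): sum1=135, sum2=37
  after byte 4 (28): sum1=163, sum2=200
Checksum = sum2·256 + sum1 = 200·256 + 163 = 51363 = 0xC8A3.

C8A3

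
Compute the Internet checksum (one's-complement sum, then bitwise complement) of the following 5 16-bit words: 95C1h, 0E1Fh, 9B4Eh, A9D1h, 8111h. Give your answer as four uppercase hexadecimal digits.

95ED

One's-complement addition (fold any carry out of bit 15 back into bit 0):
  0x95C1 + 0x0E1F = 0x0A3E0
  0xA3E0 + 0x9B4E = 0x13F2E → wrap carry → 0x3F2F
  0x3F2F + 0xA9D1 = 0x0E900
  0xE900 + 0x8111 = 0x16A11 → wrap carry → 0x6A12
One's-complement sum = 0x6A12.
Checksum = ~0x6A12 & 0xFFFF = 0x95ED.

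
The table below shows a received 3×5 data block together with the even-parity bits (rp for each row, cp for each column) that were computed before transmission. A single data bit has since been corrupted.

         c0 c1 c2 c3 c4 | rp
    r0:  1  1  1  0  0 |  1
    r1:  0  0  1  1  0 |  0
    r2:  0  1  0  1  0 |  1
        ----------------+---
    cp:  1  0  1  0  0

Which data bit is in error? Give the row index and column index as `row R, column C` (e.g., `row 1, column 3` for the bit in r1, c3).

Recompute each row's even parity and compare to rp:
  r0: data parity 1, sent rp 1 → ok
  r1: data parity 0, sent rp 0 → ok
  r2: data parity 0, sent rp 1 → mismatch
Recompute each column's even parity and compare to cp:
  c0: data parity 1, sent cp 1 → ok
  c1: data parity 0, sent cp 0 → ok
  c2: data parity 0, sent cp 1 → mismatch
  c3: data parity 0, sent cp 0 → ok
  c4: data parity 0, sent cp 0 → ok
Exactly one row (r2) and one column (c2) fail → the flipped bit is at their intersection.

row 2, column 2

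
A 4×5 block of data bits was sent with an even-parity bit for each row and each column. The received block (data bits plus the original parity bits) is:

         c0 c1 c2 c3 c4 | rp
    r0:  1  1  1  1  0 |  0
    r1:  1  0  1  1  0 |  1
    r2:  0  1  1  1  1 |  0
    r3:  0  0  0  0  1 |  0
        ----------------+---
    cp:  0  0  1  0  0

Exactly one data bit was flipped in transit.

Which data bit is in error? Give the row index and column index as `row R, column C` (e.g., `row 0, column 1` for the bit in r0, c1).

row 3, column 3

Recompute each row's even parity and compare to rp:
  r0: data parity 0, sent rp 0 → ok
  r1: data parity 1, sent rp 1 → ok
  r2: data parity 0, sent rp 0 → ok
  r3: data parity 1, sent rp 0 → mismatch
Recompute each column's even parity and compare to cp:
  c0: data parity 0, sent cp 0 → ok
  c1: data parity 0, sent cp 0 → ok
  c2: data parity 1, sent cp 1 → ok
  c3: data parity 1, sent cp 0 → mismatch
  c4: data parity 0, sent cp 0 → ok
Exactly one row (r3) and one column (c3) fail → the flipped bit is at their intersection.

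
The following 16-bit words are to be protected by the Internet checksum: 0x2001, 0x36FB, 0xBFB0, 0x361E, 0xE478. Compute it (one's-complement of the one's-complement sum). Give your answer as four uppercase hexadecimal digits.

CEBB

One's-complement addition (fold any carry out of bit 15 back into bit 0):
  0x2001 + 0x36FB = 0x056FC
  0x56FC + 0xBFB0 = 0x116AC → wrap carry → 0x16AD
  0x16AD + 0x361E = 0x04CCB
  0x4CCB + 0xE478 = 0x13143 → wrap carry → 0x3144
One's-complement sum = 0x3144.
Checksum = ~0x3144 & 0xFFFF = 0xCEBB.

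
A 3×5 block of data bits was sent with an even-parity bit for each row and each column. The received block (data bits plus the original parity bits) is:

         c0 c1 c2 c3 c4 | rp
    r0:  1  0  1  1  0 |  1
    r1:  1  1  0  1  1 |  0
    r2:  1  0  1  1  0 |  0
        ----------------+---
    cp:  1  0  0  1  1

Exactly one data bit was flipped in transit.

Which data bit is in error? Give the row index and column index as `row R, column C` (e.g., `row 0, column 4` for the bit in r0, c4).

Recompute each row's even parity and compare to rp:
  r0: data parity 1, sent rp 1 → ok
  r1: data parity 0, sent rp 0 → ok
  r2: data parity 1, sent rp 0 → mismatch
Recompute each column's even parity and compare to cp:
  c0: data parity 1, sent cp 1 → ok
  c1: data parity 1, sent cp 0 → mismatch
  c2: data parity 0, sent cp 0 → ok
  c3: data parity 1, sent cp 1 → ok
  c4: data parity 1, sent cp 1 → ok
Exactly one row (r2) and one column (c1) fail → the flipped bit is at their intersection.

row 2, column 1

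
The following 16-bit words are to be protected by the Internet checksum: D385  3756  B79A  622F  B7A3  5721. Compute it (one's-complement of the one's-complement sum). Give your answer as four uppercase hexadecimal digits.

One's-complement addition (fold any carry out of bit 15 back into bit 0):
  0xD385 + 0x3756 = 0x10ADB → wrap carry → 0x0ADC
  0x0ADC + 0xB79A = 0x0C276
  0xC276 + 0x622F = 0x124A5 → wrap carry → 0x24A6
  0x24A6 + 0xB7A3 = 0x0DC49
  0xDC49 + 0x5721 = 0x1336A → wrap carry → 0x336B
One's-complement sum = 0x336B.
Checksum = ~0x336B & 0xFFFF = 0xCC94.

CC94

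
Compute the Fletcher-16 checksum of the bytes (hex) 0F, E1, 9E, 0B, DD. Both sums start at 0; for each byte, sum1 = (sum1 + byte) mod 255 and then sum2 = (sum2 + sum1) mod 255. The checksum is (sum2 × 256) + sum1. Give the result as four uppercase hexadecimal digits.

A278

Running sums (mod 255):
  after byte 0 (0F): sum1=15, sum2=15
  after byte 1 (E1): sum1=240, sum2=0
  after byte 2 (9E): sum1=143, sum2=143
  after byte 3 (0B): sum1=154, sum2=42
  after byte 4 (DD): sum1=120, sum2=162
Checksum = sum2·256 + sum1 = 162·256 + 120 = 41592 = 0xA278.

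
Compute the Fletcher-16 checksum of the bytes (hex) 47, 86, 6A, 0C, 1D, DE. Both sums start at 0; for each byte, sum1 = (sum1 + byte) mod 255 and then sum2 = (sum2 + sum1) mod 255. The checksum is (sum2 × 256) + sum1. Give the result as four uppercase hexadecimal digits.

Running sums (mod 255):
  after byte 0 (47): sum1=71, sum2=71
  after byte 1 (86): sum1=205, sum2=21
  after byte 2 (6A): sum1=56, sum2=77
  after byte 3 (0C): sum1=68, sum2=145
  after byte 4 (1D): sum1=97, sum2=242
  after byte 5 (DE): sum1=64, sum2=51
Checksum = sum2·256 + sum1 = 51·256 + 64 = 13120 = 0x3340.

3340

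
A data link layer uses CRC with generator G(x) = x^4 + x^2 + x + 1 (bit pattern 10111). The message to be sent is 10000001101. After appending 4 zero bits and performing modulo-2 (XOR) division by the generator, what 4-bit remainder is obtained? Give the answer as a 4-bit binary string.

1100

Append 4 zeros: 100000011010000. Divide by 10111 (XOR where the leading bit is 1):
  pos 0: 10000 XOR 10111 = 00111
  pos 2: 11100 XOR 10111 = 01011
  pos 3: 10111 XOR 10111 = 00000
  pos 8: 10100 XOR 10111 = 00011
Remainder (last 4 bits) = 1100. This is the CRC / FCS.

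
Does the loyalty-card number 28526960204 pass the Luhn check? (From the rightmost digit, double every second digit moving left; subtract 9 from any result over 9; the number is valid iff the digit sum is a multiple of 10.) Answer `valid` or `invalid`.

invalid

From the right, keep odd positions and double even positions (subtract 9 from any doubled value over 9):
  doubled (positions 2,4,...): 0 0 9 4 7 → sum 20
  kept (positions 1,3,...): 4 2 6 6 5 2 → sum 25
Total = 45.
45 mod 10 = 5, so the number is invalid.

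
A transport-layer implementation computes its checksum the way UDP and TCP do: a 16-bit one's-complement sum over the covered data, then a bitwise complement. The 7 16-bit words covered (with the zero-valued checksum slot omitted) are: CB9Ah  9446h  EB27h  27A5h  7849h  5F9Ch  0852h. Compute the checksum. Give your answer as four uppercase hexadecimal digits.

AD19

One's-complement addition (fold any carry out of bit 15 back into bit 0):
  0xCB9A + 0x9446 = 0x15FE0 → wrap carry → 0x5FE1
  0x5FE1 + 0xEB27 = 0x14B08 → wrap carry → 0x4B09
  0x4B09 + 0x27A5 = 0x072AE
  0x72AE + 0x7849 = 0x0EAF7
  0xEAF7 + 0x5F9C = 0x14A93 → wrap carry → 0x4A94
  0x4A94 + 0x0852 = 0x052E6
One's-complement sum = 0x52E6.
Checksum = ~0x52E6 & 0xFFFF = 0xAD19.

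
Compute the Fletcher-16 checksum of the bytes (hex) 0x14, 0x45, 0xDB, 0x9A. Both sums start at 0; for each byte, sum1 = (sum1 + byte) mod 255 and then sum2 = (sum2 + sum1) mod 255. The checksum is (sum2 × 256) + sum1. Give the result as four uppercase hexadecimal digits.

72CF

Running sums (mod 255):
  after byte 0 (0x14): sum1=20, sum2=20
  after byte 1 (0x45): sum1=89, sum2=109
  after byte 2 (0xDB): sum1=53, sum2=162
  after byte 3 (0x9A): sum1=207, sum2=114
Checksum = sum2·256 + sum1 = 114·256 + 207 = 29391 = 0x72CF.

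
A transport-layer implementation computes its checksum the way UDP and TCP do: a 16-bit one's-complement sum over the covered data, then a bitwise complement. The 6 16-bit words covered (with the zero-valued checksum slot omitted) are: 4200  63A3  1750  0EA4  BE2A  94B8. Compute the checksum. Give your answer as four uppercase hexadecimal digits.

One's-complement addition (fold any carry out of bit 15 back into bit 0):
  0x4200 + 0x63A3 = 0x0A5A3
  0xA5A3 + 0x1750 = 0x0BCF3
  0xBCF3 + 0x0EA4 = 0x0CB97
  0xCB97 + 0xBE2A = 0x189C1 → wrap carry → 0x89C2
  0x89C2 + 0x94B8 = 0x11E7A → wrap carry → 0x1E7B
One's-complement sum = 0x1E7B.
Checksum = ~0x1E7B & 0xFFFF = 0xE184.

E184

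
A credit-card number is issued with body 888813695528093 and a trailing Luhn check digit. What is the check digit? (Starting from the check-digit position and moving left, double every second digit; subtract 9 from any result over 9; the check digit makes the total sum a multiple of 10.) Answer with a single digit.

0

Partial digits right→left: 3 9 0 8 2 5 5 9 6 3 1 8 8 8 8
Double every second digit counting from the check-digit position (so the 1st, 3rd, 5th, ... of the partial from the right).
  doubled (with −9 where >9): 6 0 4 1 3 2 7 7 → sum 30
  kept as-is: 9 8 5 9 3 8 8 → sum 50
Total = 30 + 50 = 80.
Check digit = (10 − (80 mod 10)) mod 10 = 0.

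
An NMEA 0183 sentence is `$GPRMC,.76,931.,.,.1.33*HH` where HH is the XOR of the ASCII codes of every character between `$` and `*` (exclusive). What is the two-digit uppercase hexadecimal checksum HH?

6E

XOR the ASCII codes of the payload characters:
  'G' = 0x47 → acc = 0x47
  'P' = 0x50 → acc = 0x17
  'R' = 0x52 → acc = 0x45
  'M' = 0x4D → acc = 0x08
  'C' = 0x43 → acc = 0x4B
  ',' = 0x2C → acc = 0x67
  '.' = 0x2E → acc = 0x49
  '7' = 0x37 → acc = 0x7E
  '6' = 0x36 → acc = 0x48
  ',' = 0x2C → acc = 0x64
  '9' = 0x39 → acc = 0x5D
  '3' = 0x33 → acc = 0x6E
  '1' = 0x31 → acc = 0x5F
  '.' = 0x2E → acc = 0x71
  ',' = 0x2C → acc = 0x5D
  '.' = 0x2E → acc = 0x73
  ',' = 0x2C → acc = 0x5F
  '.' = 0x2E → acc = 0x71
  '1' = 0x31 → acc = 0x40
  '.' = 0x2E → acc = 0x6E
  '3' = 0x33 → acc = 0x5D
  '3' = 0x33 → acc = 0x6E
Checksum = 0x6E.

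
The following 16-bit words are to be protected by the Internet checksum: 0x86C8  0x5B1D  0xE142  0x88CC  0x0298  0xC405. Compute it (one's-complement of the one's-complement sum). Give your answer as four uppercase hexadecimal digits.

One's-complement addition (fold any carry out of bit 15 back into bit 0):
  0x86C8 + 0x5B1D = 0x0E1E5
  0xE1E5 + 0xE142 = 0x1C327 → wrap carry → 0xC328
  0xC328 + 0x88CC = 0x14BF4 → wrap carry → 0x4BF5
  0x4BF5 + 0x0298 = 0x04E8D
  0x4E8D + 0xC405 = 0x11292 → wrap carry → 0x1293
One's-complement sum = 0x1293.
Checksum = ~0x1293 & 0xFFFF = 0xED6C.

ED6C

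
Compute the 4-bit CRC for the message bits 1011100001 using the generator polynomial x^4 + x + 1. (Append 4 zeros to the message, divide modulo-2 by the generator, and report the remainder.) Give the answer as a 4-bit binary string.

1101

Append 4 zeros: 10111000010000. Divide by 10011 (XOR where the leading bit is 1):
  pos 0: 10111 XOR 10011 = 00100
  pos 2: 10000 XOR 10011 = 00011
  pos 5: 11001 XOR 10011 = 01010
  pos 6: 10100 XOR 10011 = 00111
  pos 8: 11100 XOR 10011 = 01111
  pos 9: 11110 XOR 10011 = 01101
Remainder (last 4 bits) = 1101. This is the CRC / FCS.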